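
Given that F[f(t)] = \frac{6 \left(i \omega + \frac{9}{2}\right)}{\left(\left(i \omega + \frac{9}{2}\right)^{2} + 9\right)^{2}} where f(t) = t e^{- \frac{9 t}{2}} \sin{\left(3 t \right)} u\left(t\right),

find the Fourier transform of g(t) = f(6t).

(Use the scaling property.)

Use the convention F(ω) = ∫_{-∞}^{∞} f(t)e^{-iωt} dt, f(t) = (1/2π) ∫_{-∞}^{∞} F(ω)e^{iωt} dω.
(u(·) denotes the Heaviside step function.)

F[g](ω) = \frac{216 \left(i \omega + 27\right)}{\left(\left(i \omega + 27\right)^{2} + 324\right)^{2}}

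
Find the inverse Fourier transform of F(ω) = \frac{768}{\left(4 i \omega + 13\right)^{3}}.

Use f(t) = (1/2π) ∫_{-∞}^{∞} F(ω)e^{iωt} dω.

f(t) = 6 t^{2} e^{- \frac{13 t}{4}} u\left(t\right)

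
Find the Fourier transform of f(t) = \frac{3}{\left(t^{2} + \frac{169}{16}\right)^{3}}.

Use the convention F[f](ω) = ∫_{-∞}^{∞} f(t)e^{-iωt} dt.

F(ω) = \frac{24 \pi \left(169 \omega^{2} + 156 \left|{\omega}\right| + 48\right) e^{- \frac{13 \left|{\omega}\right|}{4}}}{371293}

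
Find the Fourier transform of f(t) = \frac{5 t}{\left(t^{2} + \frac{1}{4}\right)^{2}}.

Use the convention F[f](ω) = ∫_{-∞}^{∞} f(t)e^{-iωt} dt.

F(ω) = - 5 i \pi \omega e^{- \frac{\left|{\omega}\right|}{2}}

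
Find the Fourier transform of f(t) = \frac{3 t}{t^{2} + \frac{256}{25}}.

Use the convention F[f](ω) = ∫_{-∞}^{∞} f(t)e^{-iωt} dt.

F(ω) = - 3 i \pi e^{- \frac{16 \left|{\omega}\right|}{5}} \operatorname{sign}{\left(\omega \right)}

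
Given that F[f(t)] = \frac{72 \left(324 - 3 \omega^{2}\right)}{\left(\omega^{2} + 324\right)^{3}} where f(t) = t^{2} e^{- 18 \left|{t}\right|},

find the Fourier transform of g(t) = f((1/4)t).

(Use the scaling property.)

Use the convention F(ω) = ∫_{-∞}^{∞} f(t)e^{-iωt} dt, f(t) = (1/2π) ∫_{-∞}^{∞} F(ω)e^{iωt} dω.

F[g](ω) = \frac{54 \left(27 - 4 \omega^{2}\right)}{\left(4 \omega^{2} + 81\right)^{3}}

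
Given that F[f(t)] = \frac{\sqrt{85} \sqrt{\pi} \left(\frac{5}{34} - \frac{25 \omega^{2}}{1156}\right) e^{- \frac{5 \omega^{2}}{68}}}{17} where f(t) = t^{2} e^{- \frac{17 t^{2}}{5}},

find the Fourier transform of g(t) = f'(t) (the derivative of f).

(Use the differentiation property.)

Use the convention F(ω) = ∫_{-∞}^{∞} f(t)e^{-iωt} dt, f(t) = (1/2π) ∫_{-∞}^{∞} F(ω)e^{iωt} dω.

F[g](ω) = \frac{5 \sqrt{85} i \sqrt{\pi} \omega \left(34 - 5 \omega^{2}\right) e^{- \frac{5 \omega^{2}}{68}}}{19652}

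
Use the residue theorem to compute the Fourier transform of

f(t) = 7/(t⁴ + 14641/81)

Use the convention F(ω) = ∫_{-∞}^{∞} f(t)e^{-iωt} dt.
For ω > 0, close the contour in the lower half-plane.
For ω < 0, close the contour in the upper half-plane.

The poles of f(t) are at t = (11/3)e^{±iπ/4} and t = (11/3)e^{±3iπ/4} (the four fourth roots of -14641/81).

Let g(z) = f(z)e^{-iωz}; for large |z| the factor e^{-iωz} decays in the lower half-plane when ω > 0 and in the upper half-plane when ω < 0.

Case ω > 0 (lower half-plane, clockwise contour ⇒ F(ω) = -2πi·ΣRes):
  Res_{z = - \frac{11 \sqrt{2}}{6} - \frac{11 \sqrt{2} i}{6}} g(z) = \frac{189 \sqrt{2} i \left(1 - i\right) e^{\frac{11 \sqrt{2} \omega \left(-1 + i\right)}{6}}}{10648}
  Res_{z = \frac{11 \sqrt{2}}{6} - \frac{11 \sqrt{2} i}{6}} g(z) = \frac{189 \sqrt{2} i \left(1 + i\right) e^{- \frac{11 \sqrt{2} \omega \left(1 + i\right)}{6}}}{10648}
  F(ω) = -2πi·ΣRes = \frac{189 \sqrt{2} \pi \left(1 - i\right) \left(e^{\frac{11 \sqrt{2} i \omega}{3}} + i\right) e^{- \frac{11 \sqrt{2} \omega \left(1 + i\right)}{6}}}{5324} = \frac{189 \pi e^{- \frac{11 \sqrt{2} \omega}{6}} \sin{\left(\frac{11 \sqrt{2} \omega}{6} + \frac{\pi}{4} \right)}}{1331}

Case ω < 0 (upper half-plane, counterclockwise contour ⇒ F(ω) = +2πi·ΣRes):
  Res_{z = \frac{11 \sqrt{2}}{6} + \frac{11 \sqrt{2} i}{6}} g(z) = \frac{189 \sqrt{2} i \left(-1 + i\right) e^{\frac{11 \sqrt{2} \omega \left(1 - i\right)}{6}}}{10648}
  Res_{z = - \frac{11 \sqrt{2}}{6} + \frac{11 \sqrt{2} i}{6}} g(z) = \frac{189 \sqrt{2} \left(1 - i\right) e^{\frac{11 \sqrt{2} \omega \left(1 + i\right)}{6}}}{10648}
  F(ω) = 2πi·ΣRes = - \frac{189 \sqrt{2} i \pi \left(i \left(1 - i\right) e^{\frac{11 \sqrt{2} \omega \left(1 - i\right)}{6}} - \left(1 - i\right) e^{\frac{11 \sqrt{2} \omega \left(1 + i\right)}{6}}\right)}{5324} = \frac{189 \pi e^{\frac{11 \sqrt{2} \omega}{6}} \cos{\left(\frac{11 \sqrt{2} \omega}{6} + \frac{\pi}{4} \right)}}{1331}

Both cases combine into a single formula in |ω|:

F(ω) = \frac{189 \pi e^{- \frac{11 \sqrt{2} \left|{\omega}\right|}{6}} \sin{\left(\frac{11 \sqrt{2} \left|{\omega}\right|}{6} + \frac{\pi}{4} \right)}}{1331}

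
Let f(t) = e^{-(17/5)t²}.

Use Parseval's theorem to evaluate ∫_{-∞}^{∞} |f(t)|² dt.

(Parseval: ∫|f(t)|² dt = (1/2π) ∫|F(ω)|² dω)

∫|f(t)|² dt = \frac{\sqrt{170} \sqrt{\pi}}{34}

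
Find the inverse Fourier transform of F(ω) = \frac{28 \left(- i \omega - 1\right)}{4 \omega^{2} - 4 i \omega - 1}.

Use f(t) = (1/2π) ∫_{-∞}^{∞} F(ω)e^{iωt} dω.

f(t) = 7 \left(\frac{t}{2} + 1\right) e^{- \frac{t}{2}} u\left(t\right)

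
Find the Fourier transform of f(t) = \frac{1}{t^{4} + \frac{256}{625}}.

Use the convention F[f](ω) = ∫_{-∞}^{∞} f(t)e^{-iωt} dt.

F(ω) = \frac{125 \pi e^{- \frac{2 \sqrt{2} \left|{\omega}\right|}{5}} \sin{\left(\frac{2 \sqrt{2} \left|{\omega}\right|}{5} + \frac{\pi}{4} \right)}}{64}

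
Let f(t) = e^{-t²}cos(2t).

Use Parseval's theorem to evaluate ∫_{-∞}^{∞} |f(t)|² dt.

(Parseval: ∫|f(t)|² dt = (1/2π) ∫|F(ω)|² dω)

∫|f(t)|² dt = \frac{\sqrt{2} \sqrt{\pi} \left(1 + e^{2}\right)}{4 e^{2}}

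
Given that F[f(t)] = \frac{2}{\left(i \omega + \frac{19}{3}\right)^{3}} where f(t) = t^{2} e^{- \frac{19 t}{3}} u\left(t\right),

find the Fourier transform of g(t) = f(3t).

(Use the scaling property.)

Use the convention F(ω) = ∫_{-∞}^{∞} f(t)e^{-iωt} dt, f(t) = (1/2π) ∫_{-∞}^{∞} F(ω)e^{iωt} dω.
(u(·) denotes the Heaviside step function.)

F[g](ω) = \frac{18}{\left(i \omega + 19\right)^{3}}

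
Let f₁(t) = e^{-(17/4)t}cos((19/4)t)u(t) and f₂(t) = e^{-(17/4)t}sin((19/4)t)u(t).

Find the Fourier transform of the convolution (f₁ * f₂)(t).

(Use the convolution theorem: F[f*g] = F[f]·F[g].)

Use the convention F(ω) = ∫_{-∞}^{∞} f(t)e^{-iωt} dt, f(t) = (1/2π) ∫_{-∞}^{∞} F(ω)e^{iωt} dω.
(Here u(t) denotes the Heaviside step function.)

F[f₁*f₂](ω) = \frac{304 \left(4 i \omega + 17\right)}{\left(\left(4 i \omega + 17\right)^{2} + 361\right)^{2}}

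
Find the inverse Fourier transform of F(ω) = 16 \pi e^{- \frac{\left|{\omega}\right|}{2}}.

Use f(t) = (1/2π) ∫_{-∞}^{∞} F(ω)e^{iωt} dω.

f(t) = \frac{8}{t^{2} + \frac{1}{4}}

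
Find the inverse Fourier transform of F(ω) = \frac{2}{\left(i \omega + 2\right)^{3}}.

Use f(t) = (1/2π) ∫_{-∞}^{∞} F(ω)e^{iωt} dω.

f(t) = t^{2} e^{- 2 t} u\left(t\right)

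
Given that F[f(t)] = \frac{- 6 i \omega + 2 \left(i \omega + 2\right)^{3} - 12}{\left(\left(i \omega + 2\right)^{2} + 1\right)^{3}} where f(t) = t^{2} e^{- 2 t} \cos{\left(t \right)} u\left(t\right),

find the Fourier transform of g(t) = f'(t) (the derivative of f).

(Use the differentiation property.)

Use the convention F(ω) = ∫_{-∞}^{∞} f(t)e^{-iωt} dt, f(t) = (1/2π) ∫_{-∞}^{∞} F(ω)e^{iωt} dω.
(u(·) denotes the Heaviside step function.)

F[g](ω) = - \frac{2 i \omega \left(3 i \omega - \left(i \omega + 2\right)^{3} + 6\right)}{\left(\left(i \omega + 2\right)^{2} + 1\right)^{3}}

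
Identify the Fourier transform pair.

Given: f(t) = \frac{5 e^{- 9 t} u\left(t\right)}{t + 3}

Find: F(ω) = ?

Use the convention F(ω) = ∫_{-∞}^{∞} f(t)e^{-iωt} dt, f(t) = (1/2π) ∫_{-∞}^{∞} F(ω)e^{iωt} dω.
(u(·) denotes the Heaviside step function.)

F(ω) = 5 e^{3 i \omega + 27} \operatorname{E}_{1}\left(3 i \omega + 27\right)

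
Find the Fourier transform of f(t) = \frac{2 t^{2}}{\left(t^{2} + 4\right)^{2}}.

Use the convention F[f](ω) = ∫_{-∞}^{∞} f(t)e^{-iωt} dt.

F(ω) = \frac{\pi \left(1 - 2 \left|{\omega}\right|\right) e^{- 2 \left|{\omega}\right|}}{2}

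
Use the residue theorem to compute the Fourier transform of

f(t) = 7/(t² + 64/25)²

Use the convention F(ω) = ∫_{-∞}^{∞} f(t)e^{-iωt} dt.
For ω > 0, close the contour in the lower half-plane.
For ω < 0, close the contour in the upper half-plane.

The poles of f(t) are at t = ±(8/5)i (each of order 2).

Let g(z) = f(z)e^{-iωz}; for large |z| the factor e^{-iωz} decays in the lower half-plane when ω > 0 and in the upper half-plane when ω < 0.

Case ω > 0 (lower half-plane, clockwise contour ⇒ F(ω) = -2πi·ΣRes):
  Res_{z = - \frac{8 i}{5}} g(z) = \frac{175 i \left(8 \omega + 5\right) e^{- \frac{8 \omega}{5}}}{2048} (pole of order 2)
  F(ω) = -2πi·ΣRes = \frac{175 \pi \left(8 \omega + 5\right) e^{- \frac{8 \omega}{5}}}{1024}

Case ω < 0 (upper half-plane, counterclockwise contour ⇒ F(ω) = +2πi·ΣRes):
  Res_{z = \frac{8 i}{5}} g(z) = \frac{175 i \left(8 \omega - 5\right) e^{\frac{8 \omega}{5}}}{2048} (pole of order 2)
  F(ω) = 2πi·ΣRes = \frac{175 \pi \left(5 - 8 \omega\right) e^{\frac{8 \omega}{5}}}{1024}

Both cases combine into a single formula in |ω|:

F(ω) = \frac{175 \pi \left(8 \left|{\omega}\right| + 5\right) e^{- \frac{8 \left|{\omega}\right|}{5}}}{1024}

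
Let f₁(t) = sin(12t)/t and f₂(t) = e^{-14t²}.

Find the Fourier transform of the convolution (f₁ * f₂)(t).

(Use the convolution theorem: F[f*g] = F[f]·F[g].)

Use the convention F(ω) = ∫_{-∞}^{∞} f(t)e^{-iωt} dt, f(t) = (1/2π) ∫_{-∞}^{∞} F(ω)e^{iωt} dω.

F[f₁*f₂](ω) = \begin{cases} \frac{\sqrt{14} \pi^{\frac{3}{2}} e^{- \frac{\omega^{2}}{56}}}{14} & \text{for}\: \omega > -12 \wedge \omega < 12 \\0 & \text{otherwise} \end{cases}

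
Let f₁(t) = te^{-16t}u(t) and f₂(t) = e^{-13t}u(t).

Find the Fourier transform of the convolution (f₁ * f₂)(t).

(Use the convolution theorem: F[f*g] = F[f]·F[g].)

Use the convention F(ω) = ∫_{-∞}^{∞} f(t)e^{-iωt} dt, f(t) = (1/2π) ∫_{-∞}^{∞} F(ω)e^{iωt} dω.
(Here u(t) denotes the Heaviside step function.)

F[f₁*f₂](ω) = \frac{1}{\left(i \omega + 13\right) \left(i \omega + 16\right)^{2}}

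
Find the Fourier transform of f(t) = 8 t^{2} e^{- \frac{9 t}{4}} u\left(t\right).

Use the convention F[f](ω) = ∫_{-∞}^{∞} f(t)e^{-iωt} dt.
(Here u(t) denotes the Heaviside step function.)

F(ω) = \frac{1024}{\left(4 i \omega + 9\right)^{3}}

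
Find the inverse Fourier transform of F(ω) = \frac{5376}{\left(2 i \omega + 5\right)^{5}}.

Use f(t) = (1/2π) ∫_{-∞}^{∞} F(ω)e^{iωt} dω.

f(t) = 7 t^{4} e^{- \frac{5 t}{2}} u\left(t\right)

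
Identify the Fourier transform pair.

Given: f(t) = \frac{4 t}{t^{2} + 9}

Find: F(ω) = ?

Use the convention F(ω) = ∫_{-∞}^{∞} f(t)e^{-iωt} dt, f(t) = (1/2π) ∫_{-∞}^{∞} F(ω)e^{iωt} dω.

F(ω) = - 4 i \pi e^{- 3 \left|{\omega}\right|} \operatorname{sign}{\left(\omega \right)}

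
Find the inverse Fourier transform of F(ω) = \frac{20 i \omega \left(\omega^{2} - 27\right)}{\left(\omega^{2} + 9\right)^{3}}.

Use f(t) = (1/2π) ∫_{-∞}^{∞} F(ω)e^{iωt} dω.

f(t) = 5 t e^{- 3 \left|{t}\right|} \left|{t}\right|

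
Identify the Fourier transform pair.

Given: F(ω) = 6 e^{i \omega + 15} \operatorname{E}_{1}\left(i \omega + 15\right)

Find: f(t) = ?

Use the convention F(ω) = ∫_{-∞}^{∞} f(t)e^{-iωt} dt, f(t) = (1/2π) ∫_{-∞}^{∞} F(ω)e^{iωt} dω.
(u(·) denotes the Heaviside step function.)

f(t) = \frac{6 e^{- 15 t} u\left(t\right)}{t + 1}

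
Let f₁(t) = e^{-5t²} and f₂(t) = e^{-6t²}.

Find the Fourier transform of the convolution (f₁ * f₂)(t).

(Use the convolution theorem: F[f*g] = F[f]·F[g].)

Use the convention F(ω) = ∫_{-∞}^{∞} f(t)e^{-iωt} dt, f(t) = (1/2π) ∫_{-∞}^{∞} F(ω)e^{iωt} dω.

F[f₁*f₂](ω) = \frac{\sqrt{30} \pi e^{- \frac{11 \omega^{2}}{120}}}{30}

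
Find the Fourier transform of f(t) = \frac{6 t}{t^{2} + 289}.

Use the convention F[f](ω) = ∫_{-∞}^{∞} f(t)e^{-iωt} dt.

F(ω) = - 6 i \pi e^{- 17 \left|{\omega}\right|} \operatorname{sign}{\left(\omega \right)}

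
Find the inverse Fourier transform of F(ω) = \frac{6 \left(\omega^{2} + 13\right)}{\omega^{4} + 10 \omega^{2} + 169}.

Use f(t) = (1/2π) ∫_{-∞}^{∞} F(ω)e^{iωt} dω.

f(t) = e^{- 3 \left|{t}\right|} \cos{\left(2 \left|{t}\right| \right)}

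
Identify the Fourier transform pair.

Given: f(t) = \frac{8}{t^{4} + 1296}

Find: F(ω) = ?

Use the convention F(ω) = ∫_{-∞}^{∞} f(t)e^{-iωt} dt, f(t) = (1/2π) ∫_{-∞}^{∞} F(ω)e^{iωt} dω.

F(ω) = \frac{\pi e^{- 3 \sqrt{2} \left|{\omega}\right|} \sin{\left(3 \sqrt{2} \left|{\omega}\right| + \frac{\pi}{4} \right)}}{27}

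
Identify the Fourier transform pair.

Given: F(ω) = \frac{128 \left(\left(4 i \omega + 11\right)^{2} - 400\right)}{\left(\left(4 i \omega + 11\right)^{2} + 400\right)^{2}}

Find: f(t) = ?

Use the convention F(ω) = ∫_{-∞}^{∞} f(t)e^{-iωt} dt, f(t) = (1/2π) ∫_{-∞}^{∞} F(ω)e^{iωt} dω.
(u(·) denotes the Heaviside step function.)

f(t) = 8 t e^{- \frac{11 t}{4}} \cos{\left(5 t \right)} u\left(t\right)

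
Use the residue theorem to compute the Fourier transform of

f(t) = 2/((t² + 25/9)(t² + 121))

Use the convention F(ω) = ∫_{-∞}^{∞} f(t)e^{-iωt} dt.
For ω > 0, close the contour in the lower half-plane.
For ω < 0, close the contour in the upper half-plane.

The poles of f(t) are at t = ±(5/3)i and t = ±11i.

Let g(z) = f(z)e^{-iωz}; for large |z| the factor e^{-iωz} decays in the lower half-plane when ω > 0 and in the upper half-plane when ω < 0.

Case ω > 0 (lower half-plane, clockwise contour ⇒ F(ω) = -2πi·ΣRes):
  Res_{z = - \frac{5 i}{3}} g(z) = \frac{27 i e^{- \frac{5 \omega}{3}}}{5320}
  Res_{z = - 11 i} g(z) = - \frac{9 i e^{- 11 \omega}}{11704}
  F(ω) = -2πi·ΣRes = - \frac{9 \pi e^{- 11 \omega}}{5852} + \frac{27 \pi e^{- \frac{5 \omega}{3}}}{2660}

Case ω < 0 (upper half-plane, counterclockwise contour ⇒ F(ω) = +2πi·ΣRes):
  Res_{z = \frac{5 i}{3}} g(z) = - \frac{27 i e^{\frac{5 \omega}{3}}}{5320}
  Res_{z = 11 i} g(z) = \frac{9 i e^{11 \omega}}{11704}
  F(ω) = 2πi·ΣRes = \frac{9 \pi \left(33 e^{\frac{5 \omega}{3}} - 5 e^{11 \omega}\right)}{29260}

Both cases combine into a single formula in |ω|:

F(ω) = - \frac{9 \pi e^{- 11 \left|{\omega}\right|}}{5852} + \frac{27 \pi e^{- \frac{5 \left|{\omega}\right|}{3}}}{2660}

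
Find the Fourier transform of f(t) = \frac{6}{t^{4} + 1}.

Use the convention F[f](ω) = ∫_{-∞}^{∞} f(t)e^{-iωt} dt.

F(ω) = 6 \pi e^{- \frac{\sqrt{2} \left|{\omega}\right|}{2}} \sin{\left(\frac{\sqrt{2} \left|{\omega}\right|}{2} + \frac{\pi}{4} \right)}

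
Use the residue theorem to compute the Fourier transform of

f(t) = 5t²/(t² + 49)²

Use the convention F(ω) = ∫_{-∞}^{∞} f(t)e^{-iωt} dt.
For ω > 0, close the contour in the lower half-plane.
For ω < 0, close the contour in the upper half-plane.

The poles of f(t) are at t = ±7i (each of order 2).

Let g(z) = f(z)e^{-iωz}; for large |z| the factor e^{-iωz} decays in the lower half-plane when ω > 0 and in the upper half-plane when ω < 0.

Case ω > 0 (lower half-plane, clockwise contour ⇒ F(ω) = -2πi·ΣRes):
  Res_{z = - 7 i} g(z) = \frac{5 i \left(1 - 7 \omega\right) e^{- 7 \omega}}{28} (pole of order 2)
  F(ω) = -2πi·ΣRes = \frac{5 \pi \left(1 - 7 \omega\right) e^{- 7 \omega}}{14}

Case ω < 0 (upper half-plane, counterclockwise contour ⇒ F(ω) = +2πi·ΣRes):
  Res_{z = 7 i} g(z) = \frac{5 i \left(- 7 \omega - 1\right) e^{7 \omega}}{28} (pole of order 2)
  F(ω) = 2πi·ΣRes = \frac{5 \pi \left(7 \omega + 1\right) e^{7 \omega}}{14}

Both cases combine into a single formula in |ω|:

F(ω) = \frac{5 \pi \left(1 - 7 \left|{\omega}\right|\right) e^{- 7 \left|{\omega}\right|}}{14}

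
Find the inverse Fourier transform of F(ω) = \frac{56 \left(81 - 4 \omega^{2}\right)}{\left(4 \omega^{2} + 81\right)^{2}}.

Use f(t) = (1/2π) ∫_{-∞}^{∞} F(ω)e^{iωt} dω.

f(t) = 7 e^{- \frac{9 \left|{t}\right|}{2}} \left|{t}\right|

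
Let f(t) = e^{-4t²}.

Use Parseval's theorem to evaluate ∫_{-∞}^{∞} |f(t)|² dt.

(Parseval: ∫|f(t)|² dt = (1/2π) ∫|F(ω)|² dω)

∫|f(t)|² dt = \frac{\sqrt{2} \sqrt{\pi}}{4}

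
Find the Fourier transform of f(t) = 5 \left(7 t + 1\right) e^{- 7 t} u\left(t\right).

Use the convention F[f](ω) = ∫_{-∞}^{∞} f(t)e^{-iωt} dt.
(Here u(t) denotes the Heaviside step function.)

F(ω) = \frac{5 \left(- i \omega - 14\right)}{\omega^{2} - 14 i \omega - 49}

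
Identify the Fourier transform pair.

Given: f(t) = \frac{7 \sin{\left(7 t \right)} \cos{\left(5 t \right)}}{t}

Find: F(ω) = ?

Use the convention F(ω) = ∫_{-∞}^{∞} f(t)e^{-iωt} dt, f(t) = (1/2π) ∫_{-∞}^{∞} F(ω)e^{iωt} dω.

F(ω) = \begin{cases} 7 \pi & \text{for}\: \omega > -2 \wedge \omega < 2 \\\frac{7 \pi}{2} & \text{for}\: \omega > -12 \wedge \omega < 12 \\0 & \text{otherwise} \end{cases}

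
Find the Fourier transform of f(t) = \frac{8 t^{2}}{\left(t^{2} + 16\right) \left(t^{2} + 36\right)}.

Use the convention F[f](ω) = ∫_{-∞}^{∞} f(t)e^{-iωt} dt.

F(ω) = \frac{4 \pi \left(3 - 2 e^{2 \left|{\omega}\right|}\right) e^{- 6 \left|{\omega}\right|}}{5}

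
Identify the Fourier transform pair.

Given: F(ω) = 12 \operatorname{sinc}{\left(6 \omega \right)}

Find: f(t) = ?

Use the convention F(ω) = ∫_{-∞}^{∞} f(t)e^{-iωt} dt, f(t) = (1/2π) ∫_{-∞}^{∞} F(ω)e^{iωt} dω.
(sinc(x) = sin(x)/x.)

f(t) = \begin{cases} 1 & \text{for}\: \left|{t}\right| < 6 \\0 & \text{otherwise} \end{cases}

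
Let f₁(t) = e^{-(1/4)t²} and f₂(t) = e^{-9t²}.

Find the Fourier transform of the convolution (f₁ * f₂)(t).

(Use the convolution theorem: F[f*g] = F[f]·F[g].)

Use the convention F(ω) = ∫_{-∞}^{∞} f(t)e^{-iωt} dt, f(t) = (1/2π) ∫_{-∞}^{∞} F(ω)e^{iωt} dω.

F[f₁*f₂](ω) = \frac{2 \pi e^{- \frac{37 \omega^{2}}{36}}}{3}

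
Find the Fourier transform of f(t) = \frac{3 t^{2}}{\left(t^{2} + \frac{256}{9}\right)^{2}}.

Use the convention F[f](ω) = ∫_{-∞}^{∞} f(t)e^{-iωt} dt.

F(ω) = \frac{3 \pi \left(3 - 16 \left|{\omega}\right|\right) e^{- \frac{16 \left|{\omega}\right|}{3}}}{32}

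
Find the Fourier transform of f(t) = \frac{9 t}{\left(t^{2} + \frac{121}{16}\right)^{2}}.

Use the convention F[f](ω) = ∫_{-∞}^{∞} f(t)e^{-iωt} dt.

F(ω) = - \frac{18 i \pi \omega e^{- \frac{11 \left|{\omega}\right|}{4}}}{11}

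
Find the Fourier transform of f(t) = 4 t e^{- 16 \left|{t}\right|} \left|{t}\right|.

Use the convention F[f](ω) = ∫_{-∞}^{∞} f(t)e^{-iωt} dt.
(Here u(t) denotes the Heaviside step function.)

F(ω) = \frac{16 i \omega \left(\omega^{2} - 768\right)}{\left(\omega^{2} + 256\right)^{3}}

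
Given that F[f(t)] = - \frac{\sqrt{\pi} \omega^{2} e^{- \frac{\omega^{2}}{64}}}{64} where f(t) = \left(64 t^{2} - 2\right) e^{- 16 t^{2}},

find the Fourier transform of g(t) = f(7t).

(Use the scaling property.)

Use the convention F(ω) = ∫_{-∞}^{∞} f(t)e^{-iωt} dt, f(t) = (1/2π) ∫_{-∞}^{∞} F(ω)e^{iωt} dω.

F[g](ω) = - \frac{\sqrt{\pi} \omega^{2} e^{- \frac{\omega^{2}}{3136}}}{21952}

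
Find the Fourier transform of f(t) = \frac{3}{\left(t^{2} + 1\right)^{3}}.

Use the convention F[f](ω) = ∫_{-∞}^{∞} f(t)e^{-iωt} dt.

F(ω) = \frac{3 \pi \left(\omega^{2} + 3 \left|{\omega}\right| + 3\right) e^{- \left|{\omega}\right|}}{8}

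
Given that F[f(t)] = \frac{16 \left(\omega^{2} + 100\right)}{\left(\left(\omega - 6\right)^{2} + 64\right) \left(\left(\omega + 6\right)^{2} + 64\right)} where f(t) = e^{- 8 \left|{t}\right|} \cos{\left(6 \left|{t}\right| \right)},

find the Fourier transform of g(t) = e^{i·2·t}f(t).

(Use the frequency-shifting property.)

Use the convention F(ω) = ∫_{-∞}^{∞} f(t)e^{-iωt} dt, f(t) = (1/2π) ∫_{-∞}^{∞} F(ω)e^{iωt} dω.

F[g](ω) = \frac{16 \left(\left(\omega - 2\right)^{2} + 100\right)}{\left(\left(\omega - 8\right)^{2} + 64\right) \left(\left(\omega + 4\right)^{2} + 64\right)}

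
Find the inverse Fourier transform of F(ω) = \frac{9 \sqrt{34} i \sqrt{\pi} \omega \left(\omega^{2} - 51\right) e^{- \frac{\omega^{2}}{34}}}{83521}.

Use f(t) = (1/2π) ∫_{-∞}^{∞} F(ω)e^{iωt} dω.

f(t) = 9 t^{3} e^{- \frac{17 t^{2}}{2}}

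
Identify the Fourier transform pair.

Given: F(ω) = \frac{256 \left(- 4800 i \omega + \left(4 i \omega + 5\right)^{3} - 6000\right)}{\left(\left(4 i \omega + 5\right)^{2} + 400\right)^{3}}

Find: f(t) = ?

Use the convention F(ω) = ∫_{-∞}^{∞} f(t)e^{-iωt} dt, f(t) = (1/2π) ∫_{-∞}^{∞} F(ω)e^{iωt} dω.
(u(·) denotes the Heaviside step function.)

f(t) = 2 t^{2} e^{- \frac{5 t}{4}} \cos{\left(5 t \right)} u\left(t\right)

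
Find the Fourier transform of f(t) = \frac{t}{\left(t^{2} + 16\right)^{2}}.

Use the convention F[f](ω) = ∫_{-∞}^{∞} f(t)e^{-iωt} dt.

F(ω) = - \frac{i \pi \omega e^{- 4 \left|{\omega}\right|}}{8}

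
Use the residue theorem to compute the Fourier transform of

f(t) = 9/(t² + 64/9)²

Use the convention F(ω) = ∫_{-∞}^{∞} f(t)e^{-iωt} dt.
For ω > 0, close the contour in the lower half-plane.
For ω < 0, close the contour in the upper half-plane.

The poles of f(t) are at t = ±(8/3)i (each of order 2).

Let g(z) = f(z)e^{-iωz}; for large |z| the factor e^{-iωz} decays in the lower half-plane when ω > 0 and in the upper half-plane when ω < 0.

Case ω > 0 (lower half-plane, clockwise contour ⇒ F(ω) = -2πi·ΣRes):
  Res_{z = - \frac{8 i}{3}} g(z) = \frac{81 i \left(8 \omega + 3\right) e^{- \frac{8 \omega}{3}}}{2048} (pole of order 2)
  F(ω) = -2πi·ΣRes = \frac{81 \pi \left(8 \omega + 3\right) e^{- \frac{8 \omega}{3}}}{1024}

Case ω < 0 (upper half-plane, counterclockwise contour ⇒ F(ω) = +2πi·ΣRes):
  Res_{z = \frac{8 i}{3}} g(z) = \frac{81 i \left(8 \omega - 3\right) e^{\frac{8 \omega}{3}}}{2048} (pole of order 2)
  F(ω) = 2πi·ΣRes = \frac{81 \pi \left(3 - 8 \omega\right) e^{\frac{8 \omega}{3}}}{1024}

Both cases combine into a single formula in |ω|:

F(ω) = \frac{81 \pi \left(8 \left|{\omega}\right| + 3\right) e^{- \frac{8 \left|{\omega}\right|}{3}}}{1024}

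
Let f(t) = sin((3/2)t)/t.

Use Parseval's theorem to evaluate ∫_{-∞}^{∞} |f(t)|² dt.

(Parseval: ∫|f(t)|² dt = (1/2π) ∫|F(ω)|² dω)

∫|f(t)|² dt = \frac{3 \pi}{2}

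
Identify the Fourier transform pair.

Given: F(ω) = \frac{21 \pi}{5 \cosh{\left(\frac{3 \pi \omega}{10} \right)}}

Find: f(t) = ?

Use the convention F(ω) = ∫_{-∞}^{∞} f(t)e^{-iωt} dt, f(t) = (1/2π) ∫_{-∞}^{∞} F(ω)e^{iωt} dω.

f(t) = \frac{7}{\cosh{\left(\frac{5 t}{3} \right)}}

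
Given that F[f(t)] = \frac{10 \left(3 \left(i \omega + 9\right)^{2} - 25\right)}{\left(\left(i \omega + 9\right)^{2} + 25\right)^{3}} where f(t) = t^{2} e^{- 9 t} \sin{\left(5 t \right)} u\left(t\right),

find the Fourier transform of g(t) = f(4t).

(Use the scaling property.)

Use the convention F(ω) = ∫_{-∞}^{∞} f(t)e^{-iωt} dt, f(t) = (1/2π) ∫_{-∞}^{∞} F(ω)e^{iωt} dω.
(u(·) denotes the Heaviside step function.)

F[g](ω) = \frac{640 \left(3 \left(i \omega + 36\right)^{2} - 400\right)}{\left(\left(i \omega + 36\right)^{2} + 400\right)^{3}}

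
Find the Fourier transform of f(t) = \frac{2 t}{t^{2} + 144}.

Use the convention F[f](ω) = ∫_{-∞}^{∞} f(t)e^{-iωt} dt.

F(ω) = - 2 i \pi e^{- 12 \left|{\omega}\right|} \operatorname{sign}{\left(\omega \right)}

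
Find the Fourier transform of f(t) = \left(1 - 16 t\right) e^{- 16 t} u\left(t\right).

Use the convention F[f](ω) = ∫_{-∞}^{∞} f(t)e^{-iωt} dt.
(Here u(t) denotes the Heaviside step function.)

F(ω) = \frac{i \omega}{- \omega^{2} + 32 i \omega + 256}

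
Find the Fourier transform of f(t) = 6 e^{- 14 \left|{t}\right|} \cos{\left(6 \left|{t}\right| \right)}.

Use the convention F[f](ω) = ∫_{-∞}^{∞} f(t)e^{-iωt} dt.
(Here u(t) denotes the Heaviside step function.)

F(ω) = \frac{168 \left(\omega^{2} + 232\right)}{\omega^{4} + 320 \omega^{2} + 53824}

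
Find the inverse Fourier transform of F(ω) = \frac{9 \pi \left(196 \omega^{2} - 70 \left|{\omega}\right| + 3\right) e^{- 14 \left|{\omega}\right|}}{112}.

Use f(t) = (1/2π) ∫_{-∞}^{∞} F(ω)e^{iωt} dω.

f(t) = \frac{9 t^{4}}{\left(t^{2} + 196\right)^{3}}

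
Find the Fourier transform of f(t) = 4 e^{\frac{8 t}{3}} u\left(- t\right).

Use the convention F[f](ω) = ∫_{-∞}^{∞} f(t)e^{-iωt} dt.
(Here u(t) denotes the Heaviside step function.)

F(ω) = - \frac{12}{3 i \omega - 8}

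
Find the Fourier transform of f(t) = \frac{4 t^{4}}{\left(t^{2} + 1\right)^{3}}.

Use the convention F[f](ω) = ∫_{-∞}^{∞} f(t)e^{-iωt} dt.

F(ω) = \frac{\pi \left(\omega^{2} - 5 \left|{\omega}\right| + 3\right) e^{- \left|{\omega}\right|}}{2}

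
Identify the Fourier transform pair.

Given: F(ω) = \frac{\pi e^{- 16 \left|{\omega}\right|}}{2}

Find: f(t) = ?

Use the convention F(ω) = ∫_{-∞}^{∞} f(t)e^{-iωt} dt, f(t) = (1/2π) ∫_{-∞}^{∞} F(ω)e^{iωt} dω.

f(t) = \frac{8}{t^{2} + 256}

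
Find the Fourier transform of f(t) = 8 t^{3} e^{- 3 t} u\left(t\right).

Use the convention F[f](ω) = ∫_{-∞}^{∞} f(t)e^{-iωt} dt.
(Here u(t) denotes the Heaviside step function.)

F(ω) = \frac{48}{\left(i \omega + 3\right)^{4}}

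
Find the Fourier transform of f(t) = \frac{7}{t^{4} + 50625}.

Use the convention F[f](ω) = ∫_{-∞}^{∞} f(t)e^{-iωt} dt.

F(ω) = \frac{7 \pi e^{- \frac{15 \sqrt{2} \left|{\omega}\right|}{2}} \sin{\left(\frac{15 \sqrt{2} \left|{\omega}\right|}{2} + \frac{\pi}{4} \right)}}{3375}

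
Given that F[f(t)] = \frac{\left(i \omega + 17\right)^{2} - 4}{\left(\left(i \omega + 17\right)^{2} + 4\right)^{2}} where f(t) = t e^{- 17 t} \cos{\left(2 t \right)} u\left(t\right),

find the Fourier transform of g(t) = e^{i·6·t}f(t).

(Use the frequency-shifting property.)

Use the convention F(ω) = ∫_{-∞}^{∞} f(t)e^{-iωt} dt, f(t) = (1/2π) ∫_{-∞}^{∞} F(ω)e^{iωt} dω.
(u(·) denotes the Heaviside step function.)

F[g](ω) = \frac{\left(i \left(\omega - 6\right) + 17\right)^{2} - 4}{\left(\left(i \left(\omega - 6\right) + 17\right)^{2} + 4\right)^{2}}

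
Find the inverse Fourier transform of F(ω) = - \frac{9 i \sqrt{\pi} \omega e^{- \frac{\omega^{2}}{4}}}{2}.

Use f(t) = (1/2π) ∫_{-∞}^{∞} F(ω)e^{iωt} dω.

f(t) = 9 t e^{- t^{2}}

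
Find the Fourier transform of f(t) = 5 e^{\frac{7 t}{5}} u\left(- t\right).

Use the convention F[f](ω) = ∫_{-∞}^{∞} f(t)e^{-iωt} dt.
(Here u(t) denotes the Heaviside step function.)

F(ω) = - \frac{25}{5 i \omega - 7}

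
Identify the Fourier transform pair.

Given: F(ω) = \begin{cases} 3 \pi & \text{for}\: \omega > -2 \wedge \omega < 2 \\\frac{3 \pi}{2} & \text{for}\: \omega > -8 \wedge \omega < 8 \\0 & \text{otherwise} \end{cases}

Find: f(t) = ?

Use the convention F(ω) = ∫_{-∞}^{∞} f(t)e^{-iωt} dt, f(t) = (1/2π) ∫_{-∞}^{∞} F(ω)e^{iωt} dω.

f(t) = \frac{3 \sin{\left(5 t \right)} \cos{\left(3 t \right)}}{t}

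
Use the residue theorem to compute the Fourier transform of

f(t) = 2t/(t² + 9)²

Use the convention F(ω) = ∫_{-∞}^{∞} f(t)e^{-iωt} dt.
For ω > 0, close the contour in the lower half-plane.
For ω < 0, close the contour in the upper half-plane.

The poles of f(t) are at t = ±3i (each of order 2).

Let g(z) = f(z)e^{-iωz}; for large |z| the factor e^{-iωz} decays in the lower half-plane when ω > 0 and in the upper half-plane when ω < 0.

Case ω > 0 (lower half-plane, clockwise contour ⇒ F(ω) = -2πi·ΣRes):
  Res_{z = - 3 i} g(z) = \frac{\omega e^{- 3 \omega}}{6} (pole of order 2)
  F(ω) = -2πi·ΣRes = - \frac{i \pi \omega e^{- 3 \omega}}{3}

Case ω < 0 (upper half-plane, counterclockwise contour ⇒ F(ω) = +2πi·ΣRes):
  Res_{z = 3 i} g(z) = - \frac{\omega e^{3 \omega}}{6} (pole of order 2)
  F(ω) = 2πi·ΣRes = - \frac{i \pi \omega e^{3 \omega}}{3}

Both cases combine into a single formula in |ω|:

F(ω) = - \frac{i \pi \omega e^{- 3 \left|{\omega}\right|}}{3}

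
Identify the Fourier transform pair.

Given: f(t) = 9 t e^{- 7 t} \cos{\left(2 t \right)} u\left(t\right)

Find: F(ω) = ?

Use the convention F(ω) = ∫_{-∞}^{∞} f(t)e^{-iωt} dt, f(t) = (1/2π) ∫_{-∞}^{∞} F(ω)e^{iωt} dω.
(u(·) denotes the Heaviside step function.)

F(ω) = \frac{9 \left(\left(i \omega + 7\right)^{2} - 4\right)}{\left(\left(i \omega + 7\right)^{2} + 4\right)^{2}}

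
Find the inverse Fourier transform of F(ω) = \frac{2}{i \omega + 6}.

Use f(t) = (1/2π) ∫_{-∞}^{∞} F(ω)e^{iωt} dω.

f(t) = 2 e^{- 6 t} u\left(t\right)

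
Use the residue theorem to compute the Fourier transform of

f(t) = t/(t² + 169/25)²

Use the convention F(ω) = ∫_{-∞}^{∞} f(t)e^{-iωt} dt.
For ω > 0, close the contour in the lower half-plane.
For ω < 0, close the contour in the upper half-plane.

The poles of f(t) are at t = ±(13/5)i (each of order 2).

Let g(z) = f(z)e^{-iωz}; for large |z| the factor e^{-iωz} decays in the lower half-plane when ω > 0 and in the upper half-plane when ω < 0.

Case ω > 0 (lower half-plane, clockwise contour ⇒ F(ω) = -2πi·ΣRes):
  Res_{z = - \frac{13 i}{5}} g(z) = \frac{5 \omega e^{- \frac{13 \omega}{5}}}{52} (pole of order 2)
  F(ω) = -2πi·ΣRes = - \frac{5 i \pi \omega e^{- \frac{13 \omega}{5}}}{26}

Case ω < 0 (upper half-plane, counterclockwise contour ⇒ F(ω) = +2πi·ΣRes):
  Res_{z = \frac{13 i}{5}} g(z) = - \frac{5 \omega e^{\frac{13 \omega}{5}}}{52} (pole of order 2)
  F(ω) = 2πi·ΣRes = - \frac{5 i \pi \omega e^{\frac{13 \omega}{5}}}{26}

Both cases combine into a single formula in |ω|:

F(ω) = - \frac{5 i \pi \omega e^{- \frac{13 \left|{\omega}\right|}{5}}}{26}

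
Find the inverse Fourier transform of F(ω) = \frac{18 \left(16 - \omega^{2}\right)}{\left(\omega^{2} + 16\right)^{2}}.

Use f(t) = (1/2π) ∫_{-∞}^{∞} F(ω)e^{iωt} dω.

f(t) = 9 e^{- 4 \left|{t}\right|} \left|{t}\right|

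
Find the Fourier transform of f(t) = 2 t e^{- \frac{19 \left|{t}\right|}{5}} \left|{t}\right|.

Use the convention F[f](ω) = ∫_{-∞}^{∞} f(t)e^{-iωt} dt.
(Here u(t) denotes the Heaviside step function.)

F(ω) = \frac{5000 i \omega \left(25 \omega^{2} - 1083\right)}{\left(25 \omega^{2} + 361\right)^{3}}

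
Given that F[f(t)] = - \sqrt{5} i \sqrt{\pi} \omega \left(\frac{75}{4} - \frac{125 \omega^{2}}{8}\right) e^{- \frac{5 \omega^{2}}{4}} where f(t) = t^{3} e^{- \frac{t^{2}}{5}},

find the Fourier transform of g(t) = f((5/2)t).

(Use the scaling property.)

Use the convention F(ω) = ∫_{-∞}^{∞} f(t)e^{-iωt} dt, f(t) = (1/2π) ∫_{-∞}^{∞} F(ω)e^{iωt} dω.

F[g](ω) = \frac{\sqrt{5} i \sqrt{\pi} \omega \left(2 \omega^{2} - 15\right) e^{- \frac{\omega^{2}}{5}}}{5}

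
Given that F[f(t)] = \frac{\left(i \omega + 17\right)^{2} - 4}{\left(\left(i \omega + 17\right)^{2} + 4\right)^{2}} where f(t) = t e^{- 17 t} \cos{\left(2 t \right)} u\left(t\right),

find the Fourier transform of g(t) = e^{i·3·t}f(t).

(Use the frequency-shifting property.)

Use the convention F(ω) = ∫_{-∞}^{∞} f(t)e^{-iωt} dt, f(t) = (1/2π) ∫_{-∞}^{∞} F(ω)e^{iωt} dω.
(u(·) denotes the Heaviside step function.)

F[g](ω) = \frac{\left(i \left(\omega - 3\right) + 17\right)^{2} - 4}{\left(\left(i \left(\omega - 3\right) + 17\right)^{2} + 4\right)^{2}}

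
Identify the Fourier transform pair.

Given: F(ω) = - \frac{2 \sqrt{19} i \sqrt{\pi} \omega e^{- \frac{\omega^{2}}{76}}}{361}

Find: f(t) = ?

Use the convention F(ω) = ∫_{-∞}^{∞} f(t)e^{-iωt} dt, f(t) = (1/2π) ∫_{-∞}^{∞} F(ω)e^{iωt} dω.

f(t) = 4 t e^{- 19 t^{2}}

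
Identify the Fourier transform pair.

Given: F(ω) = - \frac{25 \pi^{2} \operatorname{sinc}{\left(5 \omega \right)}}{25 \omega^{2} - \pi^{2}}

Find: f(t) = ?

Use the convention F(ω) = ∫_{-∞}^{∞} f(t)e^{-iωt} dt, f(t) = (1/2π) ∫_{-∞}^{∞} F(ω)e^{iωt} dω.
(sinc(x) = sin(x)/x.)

f(t) = 5 \left(\begin{cases} \cos^{2}{\left(\frac{\pi t}{10} \right)} & \text{for}\: \left|{t}\right| < 5 \\0 & \text{otherwise} \end{cases}\right)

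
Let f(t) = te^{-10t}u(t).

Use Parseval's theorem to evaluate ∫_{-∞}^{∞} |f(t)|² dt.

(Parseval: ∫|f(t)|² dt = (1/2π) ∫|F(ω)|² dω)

∫|f(t)|² dt = \frac{1}{4000}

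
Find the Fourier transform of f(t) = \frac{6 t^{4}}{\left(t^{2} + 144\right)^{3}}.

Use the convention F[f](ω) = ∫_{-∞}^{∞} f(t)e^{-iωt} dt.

F(ω) = \frac{3 \pi \left(48 \omega^{2} - 20 \left|{\omega}\right| + 1\right) e^{- 12 \left|{\omega}\right|}}{16}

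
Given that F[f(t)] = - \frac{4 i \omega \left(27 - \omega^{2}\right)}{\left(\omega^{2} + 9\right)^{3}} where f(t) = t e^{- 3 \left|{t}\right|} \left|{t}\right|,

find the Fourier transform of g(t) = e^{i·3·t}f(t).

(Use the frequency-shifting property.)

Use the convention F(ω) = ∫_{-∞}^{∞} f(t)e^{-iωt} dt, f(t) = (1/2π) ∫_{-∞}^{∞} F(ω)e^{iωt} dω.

F[g](ω) = \frac{4 i \left(\omega - 3\right) \left(\left(\omega - 3\right)^{2} - 27\right)}{\left(\left(\omega - 3\right)^{2} + 9\right)^{3}}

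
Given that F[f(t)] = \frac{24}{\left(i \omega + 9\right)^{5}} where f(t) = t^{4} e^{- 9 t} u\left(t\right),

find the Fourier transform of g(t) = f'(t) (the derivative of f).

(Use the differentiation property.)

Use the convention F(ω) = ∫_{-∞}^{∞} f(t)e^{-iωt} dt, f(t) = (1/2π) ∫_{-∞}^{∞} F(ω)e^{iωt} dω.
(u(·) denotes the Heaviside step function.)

F[g](ω) = \frac{24 i \omega}{\left(i \omega + 9\right)^{5}}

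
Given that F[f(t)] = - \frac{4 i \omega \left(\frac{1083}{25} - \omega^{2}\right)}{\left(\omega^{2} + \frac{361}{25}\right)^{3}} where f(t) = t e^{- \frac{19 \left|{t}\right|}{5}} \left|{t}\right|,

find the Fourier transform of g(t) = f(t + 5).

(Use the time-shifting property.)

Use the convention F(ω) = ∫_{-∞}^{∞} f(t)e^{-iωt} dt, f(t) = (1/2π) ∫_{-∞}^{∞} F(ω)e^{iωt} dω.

F[g](ω) = \frac{2500 i \omega \left(25 \omega^{2} - 1083\right) e^{5 i \omega}}{\left(25 \omega^{2} + 361\right)^{3}}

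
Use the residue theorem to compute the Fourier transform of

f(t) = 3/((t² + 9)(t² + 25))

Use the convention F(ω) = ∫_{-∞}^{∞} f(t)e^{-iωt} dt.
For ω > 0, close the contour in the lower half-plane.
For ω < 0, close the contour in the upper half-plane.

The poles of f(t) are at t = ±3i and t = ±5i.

Let g(z) = f(z)e^{-iωz}; for large |z| the factor e^{-iωz} decays in the lower half-plane when ω > 0 and in the upper half-plane when ω < 0.

Case ω > 0 (lower half-plane, clockwise contour ⇒ F(ω) = -2πi·ΣRes):
  Res_{z = - 3 i} g(z) = \frac{i e^{- 3 \omega}}{32}
  Res_{z = - 5 i} g(z) = - \frac{3 i e^{- 5 \omega}}{160}
  F(ω) = -2πi·ΣRes = \frac{\pi \left(5 e^{2 \omega} - 3\right) e^{- 5 \omega}}{80}

Case ω < 0 (upper half-plane, counterclockwise contour ⇒ F(ω) = +2πi·ΣRes):
  Res_{z = 3 i} g(z) = - \frac{i e^{3 \omega}}{32}
  Res_{z = 5 i} g(z) = \frac{3 i e^{5 \omega}}{160}
  F(ω) = 2πi·ΣRes = \frac{\pi \left(5 - 3 e^{2 \omega}\right) e^{3 \omega}}{80}

Both cases combine into a single formula in |ω|:

F(ω) = \frac{\pi \left(5 e^{2 \left|{\omega}\right|} - 3\right) e^{- 5 \left|{\omega}\right|}}{80}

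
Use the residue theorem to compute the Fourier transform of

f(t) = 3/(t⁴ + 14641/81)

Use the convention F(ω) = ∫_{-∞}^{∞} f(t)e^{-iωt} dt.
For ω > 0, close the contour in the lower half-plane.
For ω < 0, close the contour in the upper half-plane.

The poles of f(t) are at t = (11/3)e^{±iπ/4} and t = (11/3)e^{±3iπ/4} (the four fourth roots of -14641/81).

Let g(z) = f(z)e^{-iωz}; for large |z| the factor e^{-iωz} decays in the lower half-plane when ω > 0 and in the upper half-plane when ω < 0.

Case ω > 0 (lower half-plane, clockwise contour ⇒ F(ω) = -2πi·ΣRes):
  Res_{z = - \frac{11 \sqrt{2}}{6} - \frac{11 \sqrt{2} i}{6}} g(z) = \frac{81 \sqrt{2} i \left(1 - i\right) e^{\frac{11 \sqrt{2} \omega \left(-1 + i\right)}{6}}}{10648}
  Res_{z = \frac{11 \sqrt{2}}{6} - \frac{11 \sqrt{2} i}{6}} g(z) = \frac{81 \sqrt{2} i \left(1 + i\right) e^{- \frac{11 \sqrt{2} \omega \left(1 + i\right)}{6}}}{10648}
  F(ω) = -2πi·ΣRes = \frac{81 \sqrt{2} \pi \left(1 - i\right) \left(e^{\frac{11 \sqrt{2} i \omega}{3}} + i\right) e^{- \frac{11 \sqrt{2} \omega \left(1 + i\right)}{6}}}{5324} = \frac{81 \pi e^{- \frac{11 \sqrt{2} \omega}{6}} \sin{\left(\frac{11 \sqrt{2} \omega}{6} + \frac{\pi}{4} \right)}}{1331}

Case ω < 0 (upper half-plane, counterclockwise contour ⇒ F(ω) = +2πi·ΣRes):
  Res_{z = \frac{11 \sqrt{2}}{6} + \frac{11 \sqrt{2} i}{6}} g(z) = \frac{81 \sqrt{2} i \left(-1 + i\right) e^{\frac{11 \sqrt{2} \omega \left(1 - i\right)}{6}}}{10648}
  Res_{z = - \frac{11 \sqrt{2}}{6} + \frac{11 \sqrt{2} i}{6}} g(z) = \frac{81 \sqrt{2} \left(1 - i\right) e^{\frac{11 \sqrt{2} \omega \left(1 + i\right)}{6}}}{10648}
  F(ω) = 2πi·ΣRes = - \frac{81 \sqrt{2} i \pi \left(i \left(1 - i\right) e^{\frac{11 \sqrt{2} \omega \left(1 - i\right)}{6}} - \left(1 - i\right) e^{\frac{11 \sqrt{2} \omega \left(1 + i\right)}{6}}\right)}{5324} = \frac{81 \pi e^{\frac{11 \sqrt{2} \omega}{6}} \cos{\left(\frac{11 \sqrt{2} \omega}{6} + \frac{\pi}{4} \right)}}{1331}

Both cases combine into a single formula in |ω|:

F(ω) = \frac{81 \pi e^{- \frac{11 \sqrt{2} \left|{\omega}\right|}{6}} \sin{\left(\frac{11 \sqrt{2} \left|{\omega}\right|}{6} + \frac{\pi}{4} \right)}}{1331}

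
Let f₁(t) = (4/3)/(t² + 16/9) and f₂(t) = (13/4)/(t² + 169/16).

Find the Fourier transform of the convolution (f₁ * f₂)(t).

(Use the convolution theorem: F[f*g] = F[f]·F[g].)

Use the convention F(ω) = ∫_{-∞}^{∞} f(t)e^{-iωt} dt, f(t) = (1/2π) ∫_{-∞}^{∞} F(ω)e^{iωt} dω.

F[f₁*f₂](ω) = \pi^{2} e^{- \frac{55 \left|{\omega}\right|}{12}}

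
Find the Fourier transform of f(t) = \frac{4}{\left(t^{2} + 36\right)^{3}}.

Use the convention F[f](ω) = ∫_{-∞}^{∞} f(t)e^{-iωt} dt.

F(ω) = \frac{\pi \left(12 \omega^{2} + 6 \left|{\omega}\right| + 1\right) e^{- 6 \left|{\omega}\right|}}{5184}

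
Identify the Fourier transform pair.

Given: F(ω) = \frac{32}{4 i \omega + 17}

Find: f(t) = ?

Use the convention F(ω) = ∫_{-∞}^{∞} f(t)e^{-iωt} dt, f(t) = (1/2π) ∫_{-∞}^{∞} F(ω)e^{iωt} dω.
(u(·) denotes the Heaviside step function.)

f(t) = 8 e^{- \frac{17 t}{4}} u\left(t\right)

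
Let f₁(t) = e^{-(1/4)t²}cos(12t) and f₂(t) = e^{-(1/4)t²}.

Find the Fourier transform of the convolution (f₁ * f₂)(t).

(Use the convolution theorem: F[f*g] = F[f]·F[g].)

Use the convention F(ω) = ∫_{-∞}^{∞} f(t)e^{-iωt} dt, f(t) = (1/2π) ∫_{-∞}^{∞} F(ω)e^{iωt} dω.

F[f₁*f₂](ω) = 2 \pi \left(e^{48 \omega} + 1\right) e^{- 2 \omega^{2} - 24 \omega - 144}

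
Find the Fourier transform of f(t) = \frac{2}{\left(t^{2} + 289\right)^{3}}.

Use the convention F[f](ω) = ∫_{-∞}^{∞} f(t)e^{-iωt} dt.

F(ω) = \frac{\pi \left(289 \omega^{2} + 51 \left|{\omega}\right| + 3\right) e^{- 17 \left|{\omega}\right|}}{5679428}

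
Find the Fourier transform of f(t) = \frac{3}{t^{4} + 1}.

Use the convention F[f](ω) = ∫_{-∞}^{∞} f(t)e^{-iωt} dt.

F(ω) = 3 \pi e^{- \frac{\sqrt{2} \left|{\omega}\right|}{2}} \sin{\left(\frac{\sqrt{2} \left|{\omega}\right|}{2} + \frac{\pi}{4} \right)}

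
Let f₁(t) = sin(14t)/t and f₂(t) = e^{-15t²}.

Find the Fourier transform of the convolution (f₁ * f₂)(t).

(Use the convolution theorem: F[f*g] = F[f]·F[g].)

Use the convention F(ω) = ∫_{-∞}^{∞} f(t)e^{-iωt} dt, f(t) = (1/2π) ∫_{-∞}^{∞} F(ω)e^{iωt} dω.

F[f₁*f₂](ω) = \begin{cases} \frac{\sqrt{15} \pi^{\frac{3}{2}} e^{- \frac{\omega^{2}}{60}}}{15} & \text{for}\: \omega > -14 \wedge \omega < 14 \\0 & \text{otherwise} \end{cases}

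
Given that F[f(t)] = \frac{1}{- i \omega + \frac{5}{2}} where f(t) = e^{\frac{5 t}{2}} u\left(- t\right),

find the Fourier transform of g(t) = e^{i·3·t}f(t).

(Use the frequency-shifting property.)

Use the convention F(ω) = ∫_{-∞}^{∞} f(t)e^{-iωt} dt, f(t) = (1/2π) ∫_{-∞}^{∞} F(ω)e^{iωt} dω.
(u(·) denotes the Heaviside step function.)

F[g](ω) = - \frac{2}{2 i \left(\omega - 3\right) - 5}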